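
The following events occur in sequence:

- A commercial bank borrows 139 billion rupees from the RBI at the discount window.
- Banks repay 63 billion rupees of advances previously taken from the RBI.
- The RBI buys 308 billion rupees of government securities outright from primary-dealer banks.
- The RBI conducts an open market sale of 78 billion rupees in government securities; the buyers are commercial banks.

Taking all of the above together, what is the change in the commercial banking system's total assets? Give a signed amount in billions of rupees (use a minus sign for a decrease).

+76 billion

RBI balance sheet:
  Assets:      Securities +230B, Loans to banks +76B
  Liabilities: Bank reserves +306B
Commercial banking system:
  Assets:      Reserves at CB +306B, Securities −230B
  Liabilities: Borrowings from CB +76B
Change in total bank assets = +76 billion.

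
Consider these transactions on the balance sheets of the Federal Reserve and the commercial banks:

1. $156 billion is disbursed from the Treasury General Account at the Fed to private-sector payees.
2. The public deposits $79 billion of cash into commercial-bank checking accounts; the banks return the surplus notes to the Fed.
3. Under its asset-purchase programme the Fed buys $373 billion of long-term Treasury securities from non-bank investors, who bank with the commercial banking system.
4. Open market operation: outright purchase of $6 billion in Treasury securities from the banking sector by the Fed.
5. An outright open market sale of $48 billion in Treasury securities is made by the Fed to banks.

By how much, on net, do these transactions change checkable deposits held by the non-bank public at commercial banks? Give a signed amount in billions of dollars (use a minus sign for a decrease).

+$608 billion

Fed balance sheet:
  Assets:      Securities +$331B
  Liabilities: Bank reserves +$566B, Currency in circulation −$79B, Government deposits −$156B
Commercial banking system:
  Assets:      Reserves at CB +$566B, Securities +$42B
  Liabilities: Checkable deposits +$608B
So the change in checkable deposits held by the non-bank public at commercial banks is +$608 billion.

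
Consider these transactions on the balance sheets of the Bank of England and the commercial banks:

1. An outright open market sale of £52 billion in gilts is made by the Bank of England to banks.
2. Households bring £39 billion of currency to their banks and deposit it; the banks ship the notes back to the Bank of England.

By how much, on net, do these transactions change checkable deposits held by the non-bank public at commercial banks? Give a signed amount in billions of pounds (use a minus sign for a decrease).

Bank of England balance sheet:
  Assets:      Securities −£52B
  Liabilities: Bank reserves −£13B, Currency in circulation −£39B
Commercial banking system:
  Assets:      Reserves at CB −£13B, Securities +£52B
  Liabilities: Checkable deposits +£39B
So the change in checkable deposits held by the non-bank public at commercial banks is +£39 billion.

+£39 billion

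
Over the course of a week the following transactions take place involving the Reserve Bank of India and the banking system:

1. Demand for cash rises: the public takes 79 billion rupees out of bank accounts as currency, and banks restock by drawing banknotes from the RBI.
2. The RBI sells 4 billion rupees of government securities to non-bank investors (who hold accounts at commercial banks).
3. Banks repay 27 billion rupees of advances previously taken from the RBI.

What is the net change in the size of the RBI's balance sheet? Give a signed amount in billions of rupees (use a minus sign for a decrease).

Currency withdrawal 79 billion rupees: only the composition of liabilities changes → 0.
Asset sale (to non-banks) 4 billion rupees: an RBI asset is shed → −4B.
Discount-window repayment 27 billion rupees: an RBI asset is shed → −27B.
Net: 0 − 4 − 27 = -31 billion.

-31 billion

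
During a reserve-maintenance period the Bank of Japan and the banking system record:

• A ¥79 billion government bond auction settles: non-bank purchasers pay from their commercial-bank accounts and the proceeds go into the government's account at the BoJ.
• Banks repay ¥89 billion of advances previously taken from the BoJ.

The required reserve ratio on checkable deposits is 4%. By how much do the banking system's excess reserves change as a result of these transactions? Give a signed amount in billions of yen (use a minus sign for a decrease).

-¥164.84 billion

Government account inflow ¥79 billion: reserves −¥79B, deposits −¥79B.
Discount-window repayment ¥89 billion: reserves −¥89B, deposits 0.
Totals: Δreserves = −¥168B, Δdeposits = −¥79B.
Δrequired reserves = 4% × −¥79B = −¥3.16B.
Δexcess reserves = Δreserves − Δrequired = −¥168B − (−¥3.16B) = -¥164.84 billion.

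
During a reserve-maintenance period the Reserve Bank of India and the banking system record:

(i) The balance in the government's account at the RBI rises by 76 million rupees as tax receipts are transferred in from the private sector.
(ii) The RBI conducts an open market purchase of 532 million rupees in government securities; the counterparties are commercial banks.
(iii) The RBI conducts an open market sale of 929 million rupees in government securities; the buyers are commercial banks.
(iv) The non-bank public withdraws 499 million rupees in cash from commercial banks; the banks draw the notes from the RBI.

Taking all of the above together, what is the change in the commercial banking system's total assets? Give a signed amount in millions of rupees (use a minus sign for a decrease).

RBI balance sheet:
  Assets:      Securities −397M
  Liabilities: Bank reserves −972M, Currency in circulation +499M, Government deposits +76M
Commercial banking system:
  Assets:      Reserves at CB −972M, Securities +397M
  Liabilities: Checkable deposits −575M
Change in total bank assets = -575 million.

-575 million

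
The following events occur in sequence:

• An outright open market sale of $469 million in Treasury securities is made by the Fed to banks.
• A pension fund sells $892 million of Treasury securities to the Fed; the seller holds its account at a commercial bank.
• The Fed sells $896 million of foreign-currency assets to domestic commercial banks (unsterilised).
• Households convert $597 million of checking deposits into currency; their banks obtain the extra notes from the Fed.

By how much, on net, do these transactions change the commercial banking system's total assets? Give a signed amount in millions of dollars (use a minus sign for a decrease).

Fed balance sheet:
  Assets:      Securities +$423M, Foreign assets −$896M
  Liabilities: Bank reserves −$1070M, Currency in circulation +$597M
Commercial banking system:
  Assets:      Reserves at CB −$1070M, Securities +$469M, Foreign assets +$896M
  Liabilities: Checkable deposits +$295M
Change in total bank assets = +$295 million.

+$295 million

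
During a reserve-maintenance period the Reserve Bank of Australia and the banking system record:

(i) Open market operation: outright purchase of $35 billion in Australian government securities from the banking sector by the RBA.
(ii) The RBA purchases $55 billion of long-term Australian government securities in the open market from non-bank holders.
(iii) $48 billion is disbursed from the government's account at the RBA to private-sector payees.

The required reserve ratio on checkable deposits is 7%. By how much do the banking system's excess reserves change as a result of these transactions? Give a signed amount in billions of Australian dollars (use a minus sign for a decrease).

+$130.79 billion

OMO purchase (from banks) $35 billion: reserves +$35B, deposits 0.
Asset purchase (from non-banks) $55 billion: reserves +$55B, deposits +$55B.
Government spending $48 billion: reserves +$48B, deposits +$48B.
Totals: Δreserves = +$138B, Δdeposits = +$103B.
Δrequired reserves = 7% × +$103B = +$7.21B.
Δexcess reserves = Δreserves − Δrequired = +$138B − (+$7.21B) = +$130.79 billion.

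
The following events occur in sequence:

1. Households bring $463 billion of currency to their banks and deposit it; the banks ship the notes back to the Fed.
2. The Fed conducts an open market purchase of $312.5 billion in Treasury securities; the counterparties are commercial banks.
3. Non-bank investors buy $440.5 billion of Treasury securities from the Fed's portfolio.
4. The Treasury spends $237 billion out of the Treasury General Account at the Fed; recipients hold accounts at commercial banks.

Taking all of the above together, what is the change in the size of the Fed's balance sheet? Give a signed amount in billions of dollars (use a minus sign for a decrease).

Fed balance sheet:
  Assets:      Securities −$128B
  Liabilities: Bank reserves +$572B, Currency in circulation −$463B, Government deposits −$237B
Change in total Fed assets = -$128 billion.

-$128 billion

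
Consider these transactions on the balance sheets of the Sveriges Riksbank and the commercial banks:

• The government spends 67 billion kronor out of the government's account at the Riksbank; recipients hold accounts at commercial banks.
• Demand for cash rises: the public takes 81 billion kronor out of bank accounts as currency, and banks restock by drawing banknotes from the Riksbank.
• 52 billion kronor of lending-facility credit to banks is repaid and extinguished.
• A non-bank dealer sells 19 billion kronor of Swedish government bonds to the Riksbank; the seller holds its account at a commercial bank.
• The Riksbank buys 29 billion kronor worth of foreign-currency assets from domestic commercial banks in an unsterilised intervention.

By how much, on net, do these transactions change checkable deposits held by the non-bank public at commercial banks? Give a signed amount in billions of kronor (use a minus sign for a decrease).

Government spending 67 billion kronor: non-bank counterparties' bank balances rise → +67B.
Currency withdrawal 81 billion kronor: non-bank counterparties' bank balances fall → −81B.
Discount-window repayment 52 billion kronor: the counterparty is a bank, so public deposits are unchanged → 0.
Asset purchase (from non-banks) 19 billion kronor: non-bank counterparties' bank balances rise → +19B.
FX purchase 29 billion kronor: the counterparty is a bank, so public deposits are unchanged → 0.
Net: 67 − 81 + 0 + 19 + 0 = +5 billion.

+5 billion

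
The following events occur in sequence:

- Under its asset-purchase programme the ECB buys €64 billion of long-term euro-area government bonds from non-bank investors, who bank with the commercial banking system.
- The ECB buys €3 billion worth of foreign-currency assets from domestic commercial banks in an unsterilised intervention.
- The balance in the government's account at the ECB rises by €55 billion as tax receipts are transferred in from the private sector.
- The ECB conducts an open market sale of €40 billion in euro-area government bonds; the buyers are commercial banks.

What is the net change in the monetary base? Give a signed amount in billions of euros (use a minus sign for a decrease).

-€28 billion

ECB balance sheet:
  Assets:      Securities +€24B, Foreign assets +€3B
  Liabilities: Bank reserves −€28B, Government deposits +€55B
Commercial banking system:
  Assets:      Reserves at CB −€28B, Securities +€40B, Foreign assets −€3B
  Liabilities: Checkable deposits +€9B
Monetary base = currency + reserves: 0 + (−€28B) = -€28 billion.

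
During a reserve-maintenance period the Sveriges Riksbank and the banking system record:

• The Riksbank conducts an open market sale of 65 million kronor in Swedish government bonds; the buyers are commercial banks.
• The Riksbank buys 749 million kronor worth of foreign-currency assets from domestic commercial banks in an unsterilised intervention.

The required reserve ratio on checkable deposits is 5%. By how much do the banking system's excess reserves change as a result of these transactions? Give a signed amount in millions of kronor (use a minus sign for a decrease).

OMO sale (to banks) 65 million kronor: reserves −65M, deposits 0.
FX purchase 749 million kronor: reserves +749M, deposits 0.
Totals: Δreserves = +684M, Δdeposits = 0.
Δrequired reserves = 5% × 0 = 0.
Δexcess reserves = Δreserves − Δrequired = +684M − (0) = +684 million.

+684 million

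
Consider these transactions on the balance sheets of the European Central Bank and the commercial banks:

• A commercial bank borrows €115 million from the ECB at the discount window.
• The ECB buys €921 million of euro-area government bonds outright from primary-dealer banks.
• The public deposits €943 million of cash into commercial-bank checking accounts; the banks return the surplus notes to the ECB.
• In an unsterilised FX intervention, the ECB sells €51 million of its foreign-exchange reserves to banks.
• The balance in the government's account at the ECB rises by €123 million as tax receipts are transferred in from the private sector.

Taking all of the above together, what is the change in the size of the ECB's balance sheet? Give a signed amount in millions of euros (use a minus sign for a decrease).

Discount-window loan €115 million: an ECB asset is acquired → +€115M.
OMO purchase (from banks) €921 million: an ECB asset is acquired → +€921M.
Currency deposit €943 million: only the composition of liabilities changes → 0.
FX sale €51 million: an ECB asset is shed → −€51M.
Government account inflow €123 million: only the composition of liabilities changes → 0.
Net: 115 + 921 + 0 − 51 + 0 = +€985 million.

+€985 million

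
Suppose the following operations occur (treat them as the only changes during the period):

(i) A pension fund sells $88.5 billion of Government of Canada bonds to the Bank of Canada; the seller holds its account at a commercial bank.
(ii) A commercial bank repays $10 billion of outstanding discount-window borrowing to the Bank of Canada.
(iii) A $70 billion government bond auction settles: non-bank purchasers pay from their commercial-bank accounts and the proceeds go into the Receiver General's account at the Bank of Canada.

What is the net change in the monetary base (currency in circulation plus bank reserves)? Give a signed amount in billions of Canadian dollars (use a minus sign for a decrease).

+$8.5 billion

Bank of Canada balance sheet:
  Assets:      Securities +$88.5B, Loans to banks −$10B
  Liabilities: Bank reserves +$8.5B, Government deposits +$70B
Monetary base = currency + reserves: 0 + (+$8.5B) = +$8.5 billion.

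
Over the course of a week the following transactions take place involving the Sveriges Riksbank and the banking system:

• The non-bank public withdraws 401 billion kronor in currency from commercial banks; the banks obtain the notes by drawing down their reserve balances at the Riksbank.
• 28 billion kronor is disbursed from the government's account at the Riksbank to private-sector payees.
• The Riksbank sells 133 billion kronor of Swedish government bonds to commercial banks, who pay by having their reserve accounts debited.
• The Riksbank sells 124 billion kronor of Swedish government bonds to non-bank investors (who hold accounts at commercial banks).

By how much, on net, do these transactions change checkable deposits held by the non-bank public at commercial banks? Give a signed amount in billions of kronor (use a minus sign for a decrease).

Currency withdrawal 401 billion kronor: non-bank counterparties' bank balances fall → −401B.
Government spending 28 billion kronor: non-bank counterparties' bank balances rise → +28B.
OMO sale (to banks) 133 billion kronor: the counterparty is a bank, so public deposits are unchanged → 0.
Asset sale (to non-banks) 124 billion kronor: non-bank counterparties' bank balances fall → −124B.
Net: −401 + 28 + 0 − 124 = -497 billion.

-497 billion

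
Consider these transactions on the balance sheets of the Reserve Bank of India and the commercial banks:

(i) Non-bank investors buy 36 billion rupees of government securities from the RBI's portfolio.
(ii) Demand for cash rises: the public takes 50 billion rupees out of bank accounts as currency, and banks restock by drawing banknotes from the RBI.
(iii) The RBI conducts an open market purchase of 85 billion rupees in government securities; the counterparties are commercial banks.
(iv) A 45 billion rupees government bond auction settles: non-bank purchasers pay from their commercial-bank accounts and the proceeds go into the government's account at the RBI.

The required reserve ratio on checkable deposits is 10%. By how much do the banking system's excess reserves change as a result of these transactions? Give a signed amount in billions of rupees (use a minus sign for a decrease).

-32.9 billion

Asset sale (to non-banks) 36 billion rupees: reserves −36B, deposits −36B.
Currency withdrawal 50 billion rupees: reserves −50B, deposits −50B.
OMO purchase (from banks) 85 billion rupees: reserves +85B, deposits 0.
Government account inflow 45 billion rupees: reserves −45B, deposits −45B.
Totals: Δreserves = −46B, Δdeposits = −131B.
Δrequired reserves = 10% × −131B = −13.1B.
Δexcess reserves = Δreserves − Δrequired = −46B − (−13.1B) = -32.9 billion.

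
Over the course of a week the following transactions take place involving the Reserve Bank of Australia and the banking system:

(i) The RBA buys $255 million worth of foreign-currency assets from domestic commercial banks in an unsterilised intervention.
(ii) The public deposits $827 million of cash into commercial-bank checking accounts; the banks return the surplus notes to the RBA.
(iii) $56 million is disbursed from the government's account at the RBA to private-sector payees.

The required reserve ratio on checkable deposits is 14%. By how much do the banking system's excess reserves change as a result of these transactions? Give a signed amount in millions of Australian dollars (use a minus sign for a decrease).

+$1014.38 million

FX purchase $255 million: reserves +$255M, deposits 0.
Currency deposit $827 million: reserves +$827M, deposits +$827M.
Government spending $56 million: reserves +$56M, deposits +$56M.
Totals: Δreserves = +$1138M, Δdeposits = +$883M.
Δrequired reserves = 14% × +$883M = +$123.62M.
Δexcess reserves = Δreserves − Δrequired = +$1138M − (+$123.62M) = +$1014.38 million.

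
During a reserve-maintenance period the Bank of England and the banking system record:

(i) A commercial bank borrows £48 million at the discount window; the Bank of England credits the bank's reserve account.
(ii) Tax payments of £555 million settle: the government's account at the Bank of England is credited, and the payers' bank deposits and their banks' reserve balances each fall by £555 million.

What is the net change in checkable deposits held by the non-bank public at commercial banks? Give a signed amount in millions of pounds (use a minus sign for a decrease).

Discount-window loan £48 million: the counterparty is a bank, so public deposits are unchanged → 0.
Government account inflow £555 million: non-bank counterparties' bank balances fall → −£555M.
Net: 0 − 555 = -£555 million.

-£555 million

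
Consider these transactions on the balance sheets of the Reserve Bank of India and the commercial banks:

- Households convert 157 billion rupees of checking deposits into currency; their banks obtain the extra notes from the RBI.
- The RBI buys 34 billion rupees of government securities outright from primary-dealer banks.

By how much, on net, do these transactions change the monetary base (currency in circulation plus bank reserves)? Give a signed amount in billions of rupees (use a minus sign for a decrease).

Currency withdrawal 157 billion rupees: just a shift between currency and reserves — both are base money → 0.
OMO purchase (from banks) 34 billion rupees: RBI balance sheet expands → +34B.
Net: 0 + 34 = +34 billion.

+34 billion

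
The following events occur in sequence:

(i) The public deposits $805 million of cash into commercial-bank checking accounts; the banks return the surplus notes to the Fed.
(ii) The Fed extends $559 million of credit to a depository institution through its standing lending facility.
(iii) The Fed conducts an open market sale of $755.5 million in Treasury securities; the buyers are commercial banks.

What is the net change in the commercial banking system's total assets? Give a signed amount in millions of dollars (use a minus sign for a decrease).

+$1364 million

Fed balance sheet:
  Assets:      Securities −$755.5M, Loans to banks +$559M
  Liabilities: Bank reserves +$608.5M, Currency in circulation −$805M
Commercial banking system:
  Assets:      Reserves at CB +$608.5M, Securities +$755.5M
  Liabilities: Checkable deposits +$805M, Borrowings from CB +$559M
Change in total bank assets = +$1364 million.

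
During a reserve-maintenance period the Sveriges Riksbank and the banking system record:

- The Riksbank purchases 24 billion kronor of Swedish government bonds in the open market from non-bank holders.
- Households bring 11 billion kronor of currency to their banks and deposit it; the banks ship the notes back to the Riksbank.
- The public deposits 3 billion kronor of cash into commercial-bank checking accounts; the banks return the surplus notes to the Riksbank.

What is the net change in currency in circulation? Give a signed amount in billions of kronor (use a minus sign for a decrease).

Asset purchase (from non-banks) 24 billion kronor: no currency enters or leaves circulation → 0.
Currency deposit 11 billion kronor: notes return to the central bank → −11B.
Currency deposit 3 billion kronor: notes return to the central bank → −3B.
Net: 0 − 11 − 3 = -14 billion.

-14 billion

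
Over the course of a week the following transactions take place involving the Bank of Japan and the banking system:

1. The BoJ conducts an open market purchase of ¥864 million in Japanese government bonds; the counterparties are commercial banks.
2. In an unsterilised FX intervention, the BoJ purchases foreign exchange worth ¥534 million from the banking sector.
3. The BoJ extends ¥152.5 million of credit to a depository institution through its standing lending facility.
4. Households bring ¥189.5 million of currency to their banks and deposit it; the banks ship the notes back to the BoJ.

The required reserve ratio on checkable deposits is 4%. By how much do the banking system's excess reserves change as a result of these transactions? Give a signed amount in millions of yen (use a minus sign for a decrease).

OMO purchase (from banks) ¥864 million: reserves +¥864M, deposits 0.
FX purchase ¥534 million: reserves +¥534M, deposits 0.
Discount-window loan ¥152.5 million: reserves +¥152.5M, deposits 0.
Currency deposit ¥189.5 million: reserves +¥189.5M, deposits +¥189.5M.
Totals: Δreserves = +¥1740M, Δdeposits = +¥189.5M.
Δrequired reserves = 4% × +¥189.5M = +¥7.58M.
Δexcess reserves = Δreserves − Δrequired = +¥1740M − (+¥7.58M) = +¥1732.42 million.

+¥1732.42 million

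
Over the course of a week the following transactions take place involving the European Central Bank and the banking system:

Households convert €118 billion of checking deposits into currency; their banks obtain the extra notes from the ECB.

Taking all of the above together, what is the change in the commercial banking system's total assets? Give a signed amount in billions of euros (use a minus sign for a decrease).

Currency withdrawal €118 billion: bank balance sheets shrink → −€118B.

-€118 billion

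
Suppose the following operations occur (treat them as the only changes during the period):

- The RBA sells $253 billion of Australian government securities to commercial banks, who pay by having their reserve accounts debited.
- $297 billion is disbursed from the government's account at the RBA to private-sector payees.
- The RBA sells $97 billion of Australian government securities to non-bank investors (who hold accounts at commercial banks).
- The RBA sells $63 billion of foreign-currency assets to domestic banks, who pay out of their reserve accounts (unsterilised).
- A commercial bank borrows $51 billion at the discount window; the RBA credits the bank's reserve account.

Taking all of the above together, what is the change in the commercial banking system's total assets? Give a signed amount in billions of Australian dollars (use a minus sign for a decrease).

+$251 billion

OMO sale (to banks) $253 billion: just an asset swap on bank balance sheets → 0.
Government spending $297 billion: bank balance sheets expand → +$297B.
Asset sale (to non-banks) $97 billion: bank balance sheets shrink → −$97B.
FX sale $63 billion: just an asset swap on bank balance sheets → 0.
Discount-window loan $51 billion: bank balance sheets expand → +$51B.
Net: 0 + 297 − 97 + 0 + 51 = +$251 billion.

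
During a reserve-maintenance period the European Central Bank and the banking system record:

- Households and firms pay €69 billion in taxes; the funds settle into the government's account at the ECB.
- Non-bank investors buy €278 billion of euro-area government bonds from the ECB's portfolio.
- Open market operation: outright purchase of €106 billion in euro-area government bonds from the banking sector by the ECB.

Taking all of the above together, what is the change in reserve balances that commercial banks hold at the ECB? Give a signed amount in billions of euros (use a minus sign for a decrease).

ECB balance sheet:
  Assets:      Securities −€172B
  Liabilities: Bank reserves −€241B, Government deposits +€69B
So the change in reserve balances that commercial banks hold at the ECB is -€241 billion.

-€241 billion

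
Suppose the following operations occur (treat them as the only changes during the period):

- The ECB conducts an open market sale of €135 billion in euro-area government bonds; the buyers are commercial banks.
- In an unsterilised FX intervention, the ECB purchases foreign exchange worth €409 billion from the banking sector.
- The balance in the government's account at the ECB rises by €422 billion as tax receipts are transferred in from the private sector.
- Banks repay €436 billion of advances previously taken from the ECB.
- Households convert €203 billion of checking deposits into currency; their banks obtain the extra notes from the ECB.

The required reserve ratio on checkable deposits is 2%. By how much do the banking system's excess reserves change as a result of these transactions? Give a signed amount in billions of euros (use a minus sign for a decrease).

OMO sale (to banks) €135 billion: reserves −€135B, deposits 0.
FX purchase €409 billion: reserves +€409B, deposits 0.
Government account inflow €422 billion: reserves −€422B, deposits −€422B.
Discount-window repayment €436 billion: reserves −€436B, deposits 0.
Currency withdrawal €203 billion: reserves −€203B, deposits −€203B.
Totals: Δreserves = −€787B, Δdeposits = −€625B.
Δrequired reserves = 2% × −€625B = −€12.5B.
Δexcess reserves = Δreserves − Δrequired = −€787B − (−€12.5B) = -€774.5 billion.

-€774.5 billion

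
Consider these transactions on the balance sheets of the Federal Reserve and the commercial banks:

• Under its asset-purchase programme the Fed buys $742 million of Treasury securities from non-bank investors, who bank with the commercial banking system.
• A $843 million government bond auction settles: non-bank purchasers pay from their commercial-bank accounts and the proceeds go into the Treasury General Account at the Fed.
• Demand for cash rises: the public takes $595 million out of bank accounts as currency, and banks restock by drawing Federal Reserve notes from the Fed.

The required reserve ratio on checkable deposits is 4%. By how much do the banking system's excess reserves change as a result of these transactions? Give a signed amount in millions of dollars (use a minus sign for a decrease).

-$668.16 million

Asset purchase (from non-banks) $742 million: reserves +$742M, deposits +$742M.
Government account inflow $843 million: reserves −$843M, deposits −$843M.
Currency withdrawal $595 million: reserves −$595M, deposits −$595M.
Totals: Δreserves = −$696M, Δdeposits = −$696M.
Δrequired reserves = 4% × −$696M = −$27.84M.
Δexcess reserves = Δreserves − Δrequired = −$696M − (−$27.84M) = -$668.16 million.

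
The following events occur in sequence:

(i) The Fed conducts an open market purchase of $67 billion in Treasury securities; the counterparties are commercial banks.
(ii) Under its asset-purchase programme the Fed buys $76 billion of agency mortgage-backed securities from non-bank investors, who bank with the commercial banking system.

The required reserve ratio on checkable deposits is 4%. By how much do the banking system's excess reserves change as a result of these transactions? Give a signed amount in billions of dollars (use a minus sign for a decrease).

+$139.96 billion

OMO purchase (from banks) $67 billion: reserves +$67B, deposits 0.
Asset purchase (from non-banks) $76 billion: reserves +$76B, deposits +$76B.
Totals: Δreserves = +$143B, Δdeposits = +$76B.
Δrequired reserves = 4% × +$76B = +$3.04B.
Δexcess reserves = Δreserves − Δrequired = +$143B − (+$3.04B) = +$139.96 billion.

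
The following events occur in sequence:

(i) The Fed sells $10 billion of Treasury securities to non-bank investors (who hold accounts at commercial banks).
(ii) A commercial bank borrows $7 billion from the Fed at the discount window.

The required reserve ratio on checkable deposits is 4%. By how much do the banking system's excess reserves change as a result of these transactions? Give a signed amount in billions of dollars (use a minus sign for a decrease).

Asset sale (to non-banks) $10 billion: reserves −$10B, deposits −$10B.
Discount-window loan $7 billion: reserves +$7B, deposits 0.
Totals: Δreserves = −$3B, Δdeposits = −$10B.
Δrequired reserves = 4% × −$10B = −$0.4B.
Δexcess reserves = Δreserves − Δrequired = −$3B − (−$0.4B) = -$2.6 billion.

-$2.6 billion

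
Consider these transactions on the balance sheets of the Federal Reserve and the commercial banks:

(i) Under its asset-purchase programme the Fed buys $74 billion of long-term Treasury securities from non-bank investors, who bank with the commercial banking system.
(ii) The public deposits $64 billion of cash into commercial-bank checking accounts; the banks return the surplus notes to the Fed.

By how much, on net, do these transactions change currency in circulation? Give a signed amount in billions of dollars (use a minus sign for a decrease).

Asset purchase (from non-banks) $74 billion: no currency enters or leaves circulation → 0.
Currency deposit $64 billion: notes return to the central bank → −$64B.
Net: 0 − 64 = -$64 billion.

-$64 billion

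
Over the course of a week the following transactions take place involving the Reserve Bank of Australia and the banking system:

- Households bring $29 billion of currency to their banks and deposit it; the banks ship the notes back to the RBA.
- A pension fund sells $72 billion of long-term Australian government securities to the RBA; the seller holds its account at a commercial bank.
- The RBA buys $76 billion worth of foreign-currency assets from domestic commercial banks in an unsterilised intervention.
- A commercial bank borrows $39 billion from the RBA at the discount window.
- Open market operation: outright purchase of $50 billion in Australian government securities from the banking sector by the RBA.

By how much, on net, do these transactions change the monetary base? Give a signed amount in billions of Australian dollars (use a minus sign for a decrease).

Currency deposit $29 billion: just a shift between currency and reserves — both are base money → 0.
Asset purchase (from non-banks) $72 billion: RBA balance sheet expands → +$72B.
FX purchase $76 billion: RBA balance sheet expands → +$76B.
Discount-window loan $39 billion: RBA balance sheet expands → +$39B.
OMO purchase (from banks) $50 billion: RBA balance sheet expands → +$50B.
Net: 0 + 72 + 76 + 39 + 50 = +$237 billion.

+$237 billion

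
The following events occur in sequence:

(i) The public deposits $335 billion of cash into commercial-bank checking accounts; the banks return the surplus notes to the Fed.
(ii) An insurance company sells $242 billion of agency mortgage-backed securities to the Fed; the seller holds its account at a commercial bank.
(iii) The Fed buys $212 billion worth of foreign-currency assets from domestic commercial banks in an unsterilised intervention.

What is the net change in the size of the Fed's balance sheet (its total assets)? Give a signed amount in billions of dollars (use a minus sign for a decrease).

Fed balance sheet:
  Assets:      Securities +$242B, Foreign assets +$212B
  Liabilities: Bank reserves +$789B, Currency in circulation −$335B
Change in total Fed assets = +$454 billion.

+$454 billion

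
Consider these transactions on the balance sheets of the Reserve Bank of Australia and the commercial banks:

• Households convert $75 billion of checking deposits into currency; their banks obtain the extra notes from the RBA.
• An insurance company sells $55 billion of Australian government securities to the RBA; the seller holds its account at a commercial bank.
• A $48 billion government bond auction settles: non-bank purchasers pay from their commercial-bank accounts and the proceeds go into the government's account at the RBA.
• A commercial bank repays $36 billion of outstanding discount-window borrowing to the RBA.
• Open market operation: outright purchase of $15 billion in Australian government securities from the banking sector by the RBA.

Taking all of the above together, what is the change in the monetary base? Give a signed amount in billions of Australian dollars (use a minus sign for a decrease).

RBA balance sheet:
  Assets:      Securities +$70B, Loans to banks −$36B
  Liabilities: Bank reserves −$89B, Currency in circulation +$75B, Government deposits +$48B
Commercial banking system:
  Assets:      Reserves at CB −$89B, Securities −$15B
  Liabilities: Checkable deposits −$68B, Borrowings from CB −$36B
Monetary base = currency + reserves: +$75B + (−$89B) = -$14 billion.

-$14 billion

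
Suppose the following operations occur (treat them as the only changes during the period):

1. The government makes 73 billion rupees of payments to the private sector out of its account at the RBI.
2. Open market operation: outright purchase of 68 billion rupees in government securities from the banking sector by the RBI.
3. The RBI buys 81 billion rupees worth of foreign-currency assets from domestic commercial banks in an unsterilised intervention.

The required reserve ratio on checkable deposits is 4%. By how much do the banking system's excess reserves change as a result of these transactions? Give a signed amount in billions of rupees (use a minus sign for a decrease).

+219.08 billion

Government spending 73 billion rupees: reserves +73B, deposits +73B.
OMO purchase (from banks) 68 billion rupees: reserves +68B, deposits 0.
FX purchase 81 billion rupees: reserves +81B, deposits 0.
Totals: Δreserves = +222B, Δdeposits = +73B.
Δrequired reserves = 4% × +73B = +2.92B.
Δexcess reserves = Δreserves − Δrequired = +222B − (+2.92B) = +219.08 billion.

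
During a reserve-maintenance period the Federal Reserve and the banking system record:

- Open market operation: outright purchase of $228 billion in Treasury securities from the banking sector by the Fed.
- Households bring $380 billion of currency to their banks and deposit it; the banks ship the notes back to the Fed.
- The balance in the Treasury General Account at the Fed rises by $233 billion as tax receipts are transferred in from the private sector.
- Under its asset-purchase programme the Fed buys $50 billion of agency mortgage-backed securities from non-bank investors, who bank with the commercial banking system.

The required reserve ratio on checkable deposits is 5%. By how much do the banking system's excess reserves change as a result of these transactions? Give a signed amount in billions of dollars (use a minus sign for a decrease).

+$415.15 billion

OMO purchase (from banks) $228 billion: reserves +$228B, deposits 0.
Currency deposit $380 billion: reserves +$380B, deposits +$380B.
Government account inflow $233 billion: reserves −$233B, deposits −$233B.
Asset purchase (from non-banks) $50 billion: reserves +$50B, deposits +$50B.
Totals: Δreserves = +$425B, Δdeposits = +$197B.
Δrequired reserves = 5% × +$197B = +$9.85B.
Δexcess reserves = Δreserves − Δrequired = +$425B − (+$9.85B) = +$415.15 billion.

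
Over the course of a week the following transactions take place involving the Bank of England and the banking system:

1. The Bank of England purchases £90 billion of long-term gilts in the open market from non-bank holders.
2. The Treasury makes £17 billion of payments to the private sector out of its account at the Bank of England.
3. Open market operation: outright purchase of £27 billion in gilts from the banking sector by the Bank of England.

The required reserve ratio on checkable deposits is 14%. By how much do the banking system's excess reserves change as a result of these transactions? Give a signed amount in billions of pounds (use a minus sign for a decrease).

Asset purchase (from non-banks) £90 billion: reserves +£90B, deposits +£90B.
Government spending £17 billion: reserves +£17B, deposits +£17B.
OMO purchase (from banks) £27 billion: reserves +£27B, deposits 0.
Totals: Δreserves = +£134B, Δdeposits = +£107B.
Δrequired reserves = 14% × +£107B = +£14.98B.
Δexcess reserves = Δreserves − Δrequired = +£134B − (+£14.98B) = +£119.02 billion.

+£119.02 billion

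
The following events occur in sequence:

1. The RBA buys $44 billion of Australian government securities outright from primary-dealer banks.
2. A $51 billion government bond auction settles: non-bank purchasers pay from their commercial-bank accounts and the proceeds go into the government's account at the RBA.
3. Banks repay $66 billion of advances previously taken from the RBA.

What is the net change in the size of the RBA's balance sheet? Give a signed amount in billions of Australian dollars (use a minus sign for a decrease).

-$22 billion

OMO purchase (from banks) $44 billion: an RBA asset is acquired → +$44B.
Government account inflow $51 billion: only the composition of liabilities changes → 0.
Discount-window repayment $66 billion: an RBA asset is shed → −$66B.
Net: 44 + 0 − 66 = -$22 billion.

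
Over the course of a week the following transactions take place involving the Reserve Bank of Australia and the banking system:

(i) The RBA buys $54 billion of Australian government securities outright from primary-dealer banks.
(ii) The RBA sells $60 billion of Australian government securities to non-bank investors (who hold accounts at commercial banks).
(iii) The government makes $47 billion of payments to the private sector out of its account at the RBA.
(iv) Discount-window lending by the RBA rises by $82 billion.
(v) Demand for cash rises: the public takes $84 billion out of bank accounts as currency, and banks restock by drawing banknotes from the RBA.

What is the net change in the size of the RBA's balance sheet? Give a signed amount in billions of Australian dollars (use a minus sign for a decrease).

+$76 billion

RBA balance sheet:
  Assets:      Securities −$6B, Loans to banks +$82B
  Liabilities: Bank reserves +$39B, Currency in circulation +$84B, Government deposits −$47B
Change in total RBA assets = +$76 billion.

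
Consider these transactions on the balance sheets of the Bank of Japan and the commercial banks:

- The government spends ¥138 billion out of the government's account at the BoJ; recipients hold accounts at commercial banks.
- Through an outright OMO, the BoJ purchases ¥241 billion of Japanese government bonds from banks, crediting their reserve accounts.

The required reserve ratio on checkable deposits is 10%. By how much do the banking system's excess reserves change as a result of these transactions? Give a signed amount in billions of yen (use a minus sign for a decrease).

Government spending ¥138 billion: reserves +¥138B, deposits +¥138B.
OMO purchase (from banks) ¥241 billion: reserves +¥241B, deposits 0.
Totals: Δreserves = +¥379B, Δdeposits = +¥138B.
Δrequired reserves = 10% × +¥138B = +¥13.8B.
Δexcess reserves = Δreserves − Δrequired = +¥379B − (+¥13.8B) = +¥365.2 billion.

+¥365.2 billion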